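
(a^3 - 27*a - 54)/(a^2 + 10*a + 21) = (a^2 - 3*a - 18)/(a + 7)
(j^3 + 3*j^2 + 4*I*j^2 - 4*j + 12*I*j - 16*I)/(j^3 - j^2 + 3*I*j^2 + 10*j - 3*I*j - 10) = (j^2 + 4*j*(1 + I) + 16*I)/(j^2 + 3*I*j + 10)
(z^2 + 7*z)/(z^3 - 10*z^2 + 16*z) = (z + 7)/(z^2 - 10*z + 16)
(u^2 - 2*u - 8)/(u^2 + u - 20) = (u + 2)/(u + 5)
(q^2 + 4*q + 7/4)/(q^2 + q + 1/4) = (2*q + 7)/(2*q + 1)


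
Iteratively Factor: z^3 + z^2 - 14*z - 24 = (z + 2)*(z^2 - z - 12) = (z - 4)*(z + 2)*(z + 3)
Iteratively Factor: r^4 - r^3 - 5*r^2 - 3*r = (r)*(r^3 - r^2 - 5*r - 3) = r*(r + 1)*(r^2 - 2*r - 3) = r*(r - 3)*(r + 1)*(r + 1)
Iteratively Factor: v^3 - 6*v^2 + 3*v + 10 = (v - 2)*(v^2 - 4*v - 5) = (v - 5)*(v - 2)*(v + 1)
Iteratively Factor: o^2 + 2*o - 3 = (o + 3)*(o - 1)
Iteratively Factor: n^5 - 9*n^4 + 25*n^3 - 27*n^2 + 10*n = (n)*(n^4 - 9*n^3 + 25*n^2 - 27*n + 10) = n*(n - 2)*(n^3 - 7*n^2 + 11*n - 5) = n*(n - 2)*(n - 1)*(n^2 - 6*n + 5) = n*(n - 5)*(n - 2)*(n - 1)*(n - 1)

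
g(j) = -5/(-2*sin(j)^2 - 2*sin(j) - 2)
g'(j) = -5*(4*sin(j)*cos(j) + 2*cos(j))/(-2*sin(j)^2 - 2*sin(j) - 2)^2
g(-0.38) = 3.26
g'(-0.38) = -1.02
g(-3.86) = 1.20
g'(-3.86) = 1.00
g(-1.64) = 2.51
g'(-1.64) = -0.17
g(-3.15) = 2.48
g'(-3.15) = 2.50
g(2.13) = 0.97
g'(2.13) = 0.54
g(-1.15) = 2.72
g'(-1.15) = 1.00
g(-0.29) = 3.14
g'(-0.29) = -1.62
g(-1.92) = 2.65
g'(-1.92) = -0.85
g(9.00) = 1.58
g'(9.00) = 1.66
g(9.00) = 1.58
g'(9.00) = 1.66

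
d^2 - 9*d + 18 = (d - 6)*(d - 3)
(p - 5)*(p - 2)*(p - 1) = p^3 - 8*p^2 + 17*p - 10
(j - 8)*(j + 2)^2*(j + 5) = j^4 + j^3 - 48*j^2 - 172*j - 160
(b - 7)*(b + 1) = b^2 - 6*b - 7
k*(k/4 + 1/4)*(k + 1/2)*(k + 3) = k^4/4 + 9*k^3/8 + 5*k^2/4 + 3*k/8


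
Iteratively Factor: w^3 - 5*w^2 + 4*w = (w)*(w^2 - 5*w + 4) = w*(w - 1)*(w - 4)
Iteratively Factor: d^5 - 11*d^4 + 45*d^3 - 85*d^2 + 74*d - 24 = (d - 3)*(d^4 - 8*d^3 + 21*d^2 - 22*d + 8) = (d - 4)*(d - 3)*(d^3 - 4*d^2 + 5*d - 2) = (d - 4)*(d - 3)*(d - 1)*(d^2 - 3*d + 2) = (d - 4)*(d - 3)*(d - 1)^2*(d - 2)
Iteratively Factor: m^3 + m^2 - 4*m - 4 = (m + 2)*(m^2 - m - 2) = (m - 2)*(m + 2)*(m + 1)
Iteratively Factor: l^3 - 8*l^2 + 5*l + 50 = (l - 5)*(l^2 - 3*l - 10) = (l - 5)^2*(l + 2)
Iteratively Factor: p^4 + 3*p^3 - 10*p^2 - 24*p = (p + 2)*(p^3 + p^2 - 12*p) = (p + 2)*(p + 4)*(p^2 - 3*p) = p*(p + 2)*(p + 4)*(p - 3)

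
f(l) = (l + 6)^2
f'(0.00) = 12.00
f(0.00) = 36.00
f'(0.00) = 12.00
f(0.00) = 36.00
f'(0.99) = 13.98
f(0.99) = 48.86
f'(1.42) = 14.84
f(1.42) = 55.06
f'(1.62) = 15.24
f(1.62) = 58.06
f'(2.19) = 16.38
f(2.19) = 67.08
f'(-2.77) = 6.46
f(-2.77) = 10.43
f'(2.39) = 16.78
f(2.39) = 70.39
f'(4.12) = 20.24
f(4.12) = 102.41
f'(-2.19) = 7.62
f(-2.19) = 14.52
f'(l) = 2*l + 12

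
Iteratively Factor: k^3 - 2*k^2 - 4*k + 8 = (k + 2)*(k^2 - 4*k + 4) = (k - 2)*(k + 2)*(k - 2)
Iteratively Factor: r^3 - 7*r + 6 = (r + 3)*(r^2 - 3*r + 2) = (r - 2)*(r + 3)*(r - 1)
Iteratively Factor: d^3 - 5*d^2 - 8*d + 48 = (d + 3)*(d^2 - 8*d + 16) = (d - 4)*(d + 3)*(d - 4)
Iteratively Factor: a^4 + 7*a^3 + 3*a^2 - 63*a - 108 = (a - 3)*(a^3 + 10*a^2 + 33*a + 36) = (a - 3)*(a + 3)*(a^2 + 7*a + 12) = (a - 3)*(a + 3)^2*(a + 4)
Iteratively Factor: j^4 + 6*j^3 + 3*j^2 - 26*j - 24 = (j + 3)*(j^3 + 3*j^2 - 6*j - 8) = (j + 1)*(j + 3)*(j^2 + 2*j - 8) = (j - 2)*(j + 1)*(j + 3)*(j + 4)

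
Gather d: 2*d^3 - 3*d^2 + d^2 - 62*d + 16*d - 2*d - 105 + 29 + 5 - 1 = 2*d^3 - 2*d^2 - 48*d - 72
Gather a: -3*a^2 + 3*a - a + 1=-3*a^2 + 2*a + 1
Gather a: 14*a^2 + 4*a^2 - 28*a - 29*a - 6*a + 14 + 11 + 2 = 18*a^2 - 63*a + 27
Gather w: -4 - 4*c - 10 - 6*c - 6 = -10*c - 20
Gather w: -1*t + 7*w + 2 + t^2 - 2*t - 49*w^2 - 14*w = t^2 - 3*t - 49*w^2 - 7*w + 2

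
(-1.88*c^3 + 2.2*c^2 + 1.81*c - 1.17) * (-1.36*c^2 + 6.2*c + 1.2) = 2.5568*c^5 - 14.648*c^4 + 8.9224*c^3 + 15.4532*c^2 - 5.082*c - 1.404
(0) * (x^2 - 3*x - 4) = 0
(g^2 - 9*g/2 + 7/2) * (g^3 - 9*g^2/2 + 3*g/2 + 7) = g^5 - 9*g^4 + 101*g^3/4 - 31*g^2/2 - 105*g/4 + 49/2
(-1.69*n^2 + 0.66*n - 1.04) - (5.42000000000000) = -1.69*n^2 + 0.66*n - 6.46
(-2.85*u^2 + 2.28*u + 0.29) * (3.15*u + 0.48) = -8.9775*u^3 + 5.814*u^2 + 2.0079*u + 0.1392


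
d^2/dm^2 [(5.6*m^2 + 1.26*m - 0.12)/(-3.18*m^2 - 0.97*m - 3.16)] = (9.06427200000002*m^3 + 344.920608*m^2 + 78.18984*m - 106.300312)/(32.157432*m^6 + 29.427084*m^5 + 104.841738*m^4 + 59.396689*m^3 + 104.182356*m^2 + 29.058096*m + 31.554496)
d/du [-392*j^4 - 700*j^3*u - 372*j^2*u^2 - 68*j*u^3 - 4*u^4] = -700*j^3 - 744*j^2*u - 204*j*u^2 - 16*u^3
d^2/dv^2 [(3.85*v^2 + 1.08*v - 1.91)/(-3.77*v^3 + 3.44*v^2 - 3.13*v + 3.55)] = (-109.43933*v^6 - 92.0995920000001*v^5 + 682.379802*v^4 - 1200.676978*v^3 + 379.489242*v^2 + 109.116558*v - 130.265772)/(53.582633*v^9 - 146.677128*v^8 + 267.297147*v^7 - 435.629033*v^6 + 498.155883*v^5 - 478.473978*v^4 + 402.539932*v^3 - 234.394785*v^2 + 118.337475*v - 44.738875)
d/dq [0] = 0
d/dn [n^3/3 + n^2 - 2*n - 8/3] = n^2 + 2*n - 2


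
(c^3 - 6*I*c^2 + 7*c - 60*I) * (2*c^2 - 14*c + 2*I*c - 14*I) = 2*c^5 - 14*c^4 - 10*I*c^4 + 26*c^3 + 70*I*c^3 - 182*c^2 - 106*I*c^2 + 120*c + 742*I*c - 840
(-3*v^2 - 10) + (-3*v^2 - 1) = -6*v^2 - 11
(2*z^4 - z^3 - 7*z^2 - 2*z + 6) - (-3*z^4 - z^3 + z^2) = 5*z^4 - 8*z^2 - 2*z + 6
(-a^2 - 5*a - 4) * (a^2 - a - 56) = -a^4 - 4*a^3 + 57*a^2 + 284*a + 224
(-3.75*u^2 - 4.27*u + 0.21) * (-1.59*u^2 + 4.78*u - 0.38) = 5.9625*u^4 - 11.1357*u^3 - 19.3195*u^2 + 2.6264*u - 0.0798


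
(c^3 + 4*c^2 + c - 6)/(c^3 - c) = (c^2 + 5*c + 6)/(c*(c + 1))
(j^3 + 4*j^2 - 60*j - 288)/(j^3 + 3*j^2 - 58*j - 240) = (j + 6)/(j + 5)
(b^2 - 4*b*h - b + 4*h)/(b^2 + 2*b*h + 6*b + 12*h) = (b^2 - 4*b*h - b + 4*h)/(b^2 + 2*b*h + 6*b + 12*h)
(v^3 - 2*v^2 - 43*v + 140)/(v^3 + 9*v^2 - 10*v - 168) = (v - 5)/(v + 6)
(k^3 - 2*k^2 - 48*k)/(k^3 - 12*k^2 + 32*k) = (k + 6)/(k - 4)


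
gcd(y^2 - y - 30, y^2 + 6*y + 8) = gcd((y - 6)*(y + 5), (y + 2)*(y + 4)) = 1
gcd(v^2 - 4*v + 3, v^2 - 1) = v - 1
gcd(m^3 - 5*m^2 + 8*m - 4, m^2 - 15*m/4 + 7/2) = m - 2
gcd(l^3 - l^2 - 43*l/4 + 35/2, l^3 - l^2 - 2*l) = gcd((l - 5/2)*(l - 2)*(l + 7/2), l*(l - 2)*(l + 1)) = l - 2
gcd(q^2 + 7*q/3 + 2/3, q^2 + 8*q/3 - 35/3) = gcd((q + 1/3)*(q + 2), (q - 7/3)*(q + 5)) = 1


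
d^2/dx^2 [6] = 0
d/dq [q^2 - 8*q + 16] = 2*q - 8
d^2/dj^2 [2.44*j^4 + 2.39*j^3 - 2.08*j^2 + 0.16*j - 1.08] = 29.28*j^2 + 14.34*j - 4.16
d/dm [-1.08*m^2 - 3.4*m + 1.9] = -2.16*m - 3.4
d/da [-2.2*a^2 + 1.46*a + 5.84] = 1.46 - 4.4*a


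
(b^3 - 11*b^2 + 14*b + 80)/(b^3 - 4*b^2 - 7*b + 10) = (b - 8)/(b - 1)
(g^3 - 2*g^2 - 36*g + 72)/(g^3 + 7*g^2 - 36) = (g - 6)/(g + 3)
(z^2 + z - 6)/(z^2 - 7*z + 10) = (z + 3)/(z - 5)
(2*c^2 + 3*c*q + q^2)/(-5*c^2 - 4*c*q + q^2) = (2*c + q)/(-5*c + q)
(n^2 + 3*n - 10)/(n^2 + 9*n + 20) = (n - 2)/(n + 4)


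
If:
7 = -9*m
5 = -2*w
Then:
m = -7/9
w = -5/2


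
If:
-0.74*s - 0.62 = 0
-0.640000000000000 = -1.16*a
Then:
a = 0.55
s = -0.84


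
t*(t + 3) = t^2 + 3*t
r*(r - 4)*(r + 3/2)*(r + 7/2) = r^4 + r^3 - 59*r^2/4 - 21*r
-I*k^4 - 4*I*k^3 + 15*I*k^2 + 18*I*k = k*(k - 3)*(k + 6)*(-I*k - I)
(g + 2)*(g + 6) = g^2 + 8*g + 12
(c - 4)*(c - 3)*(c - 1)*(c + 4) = c^4 - 4*c^3 - 13*c^2 + 64*c - 48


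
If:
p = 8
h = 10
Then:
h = 10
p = 8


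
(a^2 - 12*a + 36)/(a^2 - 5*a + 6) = (a^2 - 12*a + 36)/(a^2 - 5*a + 6)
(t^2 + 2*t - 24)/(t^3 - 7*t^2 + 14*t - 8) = (t + 6)/(t^2 - 3*t + 2)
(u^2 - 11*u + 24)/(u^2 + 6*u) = (u^2 - 11*u + 24)/(u*(u + 6))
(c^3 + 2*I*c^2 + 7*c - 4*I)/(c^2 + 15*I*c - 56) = (c^3 + 2*I*c^2 + 7*c - 4*I)/(c^2 + 15*I*c - 56)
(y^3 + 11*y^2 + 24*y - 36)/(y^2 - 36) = (y^2 + 5*y - 6)/(y - 6)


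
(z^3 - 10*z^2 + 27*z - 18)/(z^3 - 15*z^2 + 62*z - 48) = (z - 3)/(z - 8)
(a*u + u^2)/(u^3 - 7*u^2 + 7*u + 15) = u*(a + u)/(u^3 - 7*u^2 + 7*u + 15)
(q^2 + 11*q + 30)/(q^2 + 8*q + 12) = (q + 5)/(q + 2)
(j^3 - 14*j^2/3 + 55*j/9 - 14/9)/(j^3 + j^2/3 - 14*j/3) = (9*j^2 - 24*j + 7)/(3*j*(3*j + 7))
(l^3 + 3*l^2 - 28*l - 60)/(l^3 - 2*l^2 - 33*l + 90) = (l + 2)/(l - 3)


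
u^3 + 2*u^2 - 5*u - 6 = (u - 2)*(u + 1)*(u + 3)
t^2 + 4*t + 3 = (t + 1)*(t + 3)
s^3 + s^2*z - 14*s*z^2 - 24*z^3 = (s - 4*z)*(s + 2*z)*(s + 3*z)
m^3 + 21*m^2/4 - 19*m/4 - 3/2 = (m - 1)*(m + 1/4)*(m + 6)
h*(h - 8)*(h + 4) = h^3 - 4*h^2 - 32*h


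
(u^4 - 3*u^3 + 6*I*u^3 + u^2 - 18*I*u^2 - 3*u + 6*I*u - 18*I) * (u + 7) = u^5 + 4*u^4 + 6*I*u^4 - 20*u^3 + 24*I*u^3 + 4*u^2 - 120*I*u^2 - 21*u + 24*I*u - 126*I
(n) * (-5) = -5*n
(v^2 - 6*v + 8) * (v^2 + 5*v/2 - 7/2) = v^4 - 7*v^3/2 - 21*v^2/2 + 41*v - 28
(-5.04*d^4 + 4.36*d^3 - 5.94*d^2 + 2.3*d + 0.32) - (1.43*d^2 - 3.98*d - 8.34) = -5.04*d^4 + 4.36*d^3 - 7.37*d^2 + 6.28*d + 8.66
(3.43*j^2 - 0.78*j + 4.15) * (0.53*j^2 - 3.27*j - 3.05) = 1.8179*j^4 - 11.6295*j^3 - 5.7114*j^2 - 11.1915*j - 12.6575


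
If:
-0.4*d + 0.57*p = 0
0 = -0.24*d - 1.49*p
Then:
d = 0.00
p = 0.00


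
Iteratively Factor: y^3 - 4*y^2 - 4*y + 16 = (y - 4)*(y^2 - 4) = (y - 4)*(y - 2)*(y + 2)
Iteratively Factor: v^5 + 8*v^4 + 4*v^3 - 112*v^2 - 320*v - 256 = (v - 4)*(v^4 + 12*v^3 + 52*v^2 + 96*v + 64) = (v - 4)*(v + 4)*(v^3 + 8*v^2 + 20*v + 16) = (v - 4)*(v + 2)*(v + 4)*(v^2 + 6*v + 8) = (v - 4)*(v + 2)*(v + 4)^2*(v + 2)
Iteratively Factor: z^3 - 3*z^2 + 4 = (z - 2)*(z^2 - z - 2) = (z - 2)^2*(z + 1)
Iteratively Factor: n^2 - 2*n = (n)*(n - 2)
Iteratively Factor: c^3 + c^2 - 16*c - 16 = (c + 4)*(c^2 - 3*c - 4) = (c + 1)*(c + 4)*(c - 4)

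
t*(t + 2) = t^2 + 2*t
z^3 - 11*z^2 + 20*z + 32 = (z - 8)*(z - 4)*(z + 1)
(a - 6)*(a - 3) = a^2 - 9*a + 18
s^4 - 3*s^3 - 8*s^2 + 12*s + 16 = (s - 4)*(s - 2)*(s + 1)*(s + 2)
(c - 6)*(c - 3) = c^2 - 9*c + 18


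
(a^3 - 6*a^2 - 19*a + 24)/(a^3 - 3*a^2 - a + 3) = (a^2 - 5*a - 24)/(a^2 - 2*a - 3)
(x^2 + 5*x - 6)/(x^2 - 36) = (x - 1)/(x - 6)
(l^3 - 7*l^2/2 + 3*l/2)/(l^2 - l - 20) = l*(-2*l^2 + 7*l - 3)/(2*(-l^2 + l + 20))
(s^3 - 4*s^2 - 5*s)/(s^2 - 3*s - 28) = s*(-s^2 + 4*s + 5)/(-s^2 + 3*s + 28)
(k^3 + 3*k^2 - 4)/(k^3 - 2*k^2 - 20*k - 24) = (k - 1)/(k - 6)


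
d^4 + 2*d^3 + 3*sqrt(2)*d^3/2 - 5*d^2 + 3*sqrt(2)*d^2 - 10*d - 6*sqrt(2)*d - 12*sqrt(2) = (d + 2)*(d - 3*sqrt(2)/2)*(d + sqrt(2))*(d + 2*sqrt(2))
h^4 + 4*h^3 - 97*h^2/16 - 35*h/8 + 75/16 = (h - 5/4)*(h - 3/4)*(h + 1)*(h + 5)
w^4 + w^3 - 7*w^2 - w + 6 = (w - 2)*(w - 1)*(w + 1)*(w + 3)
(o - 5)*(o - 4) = o^2 - 9*o + 20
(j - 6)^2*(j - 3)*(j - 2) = j^4 - 17*j^3 + 102*j^2 - 252*j + 216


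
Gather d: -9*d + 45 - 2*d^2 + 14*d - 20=-2*d^2 + 5*d + 25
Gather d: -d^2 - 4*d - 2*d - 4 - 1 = -d^2 - 6*d - 5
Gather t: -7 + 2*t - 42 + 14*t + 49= 16*t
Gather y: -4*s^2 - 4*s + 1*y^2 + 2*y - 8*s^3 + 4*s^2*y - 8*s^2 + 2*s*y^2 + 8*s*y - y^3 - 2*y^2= -8*s^3 - 12*s^2 - 4*s - y^3 + y^2*(2*s - 1) + y*(4*s^2 + 8*s + 2)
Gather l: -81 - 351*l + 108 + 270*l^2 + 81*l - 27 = 270*l^2 - 270*l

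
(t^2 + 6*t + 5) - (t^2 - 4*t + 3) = 10*t + 2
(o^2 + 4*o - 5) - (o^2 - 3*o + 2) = 7*o - 7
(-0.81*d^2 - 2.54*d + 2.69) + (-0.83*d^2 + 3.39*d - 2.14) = -1.64*d^2 + 0.85*d + 0.55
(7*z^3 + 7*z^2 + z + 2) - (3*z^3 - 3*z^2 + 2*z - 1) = 4*z^3 + 10*z^2 - z + 3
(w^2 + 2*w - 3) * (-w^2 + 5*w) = -w^4 + 3*w^3 + 13*w^2 - 15*w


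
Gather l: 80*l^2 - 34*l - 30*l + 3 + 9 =80*l^2 - 64*l + 12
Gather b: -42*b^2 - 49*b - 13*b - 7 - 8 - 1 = -42*b^2 - 62*b - 16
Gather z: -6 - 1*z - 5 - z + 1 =-2*z - 10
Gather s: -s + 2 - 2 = -s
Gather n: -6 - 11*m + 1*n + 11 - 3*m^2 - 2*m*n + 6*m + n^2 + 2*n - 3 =-3*m^2 - 5*m + n^2 + n*(3 - 2*m) + 2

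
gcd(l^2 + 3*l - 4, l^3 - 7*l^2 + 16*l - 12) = 1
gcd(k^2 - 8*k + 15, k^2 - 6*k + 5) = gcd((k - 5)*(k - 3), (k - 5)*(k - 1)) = k - 5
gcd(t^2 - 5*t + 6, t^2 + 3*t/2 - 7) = t - 2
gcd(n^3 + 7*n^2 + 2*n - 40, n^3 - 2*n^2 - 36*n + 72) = n - 2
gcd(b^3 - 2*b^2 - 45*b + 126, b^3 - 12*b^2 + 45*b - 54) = b^2 - 9*b + 18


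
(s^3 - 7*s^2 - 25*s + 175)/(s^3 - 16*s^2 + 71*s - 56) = (s^2 - 25)/(s^2 - 9*s + 8)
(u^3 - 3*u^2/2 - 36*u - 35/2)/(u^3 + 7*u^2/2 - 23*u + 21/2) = (2*u^3 - 3*u^2 - 72*u - 35)/(2*u^3 + 7*u^2 - 46*u + 21)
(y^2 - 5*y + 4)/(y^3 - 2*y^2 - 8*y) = (y - 1)/(y*(y + 2))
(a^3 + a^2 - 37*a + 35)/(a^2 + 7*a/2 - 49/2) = 2*(a^2 - 6*a + 5)/(2*a - 7)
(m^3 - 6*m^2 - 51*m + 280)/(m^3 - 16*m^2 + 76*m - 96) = (m^2 + 2*m - 35)/(m^2 - 8*m + 12)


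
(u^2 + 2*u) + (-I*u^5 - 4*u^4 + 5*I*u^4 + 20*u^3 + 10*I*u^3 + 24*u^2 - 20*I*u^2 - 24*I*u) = -I*u^5 - 4*u^4 + 5*I*u^4 + 20*u^3 + 10*I*u^3 + 25*u^2 - 20*I*u^2 + 2*u - 24*I*u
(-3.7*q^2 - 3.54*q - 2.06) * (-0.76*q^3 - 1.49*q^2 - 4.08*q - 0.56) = 2.812*q^5 + 8.2034*q^4 + 21.9362*q^3 + 19.5846*q^2 + 10.3872*q + 1.1536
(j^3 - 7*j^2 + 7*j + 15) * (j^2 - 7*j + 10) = j^5 - 14*j^4 + 66*j^3 - 104*j^2 - 35*j + 150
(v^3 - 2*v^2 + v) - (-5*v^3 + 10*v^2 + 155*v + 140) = 6*v^3 - 12*v^2 - 154*v - 140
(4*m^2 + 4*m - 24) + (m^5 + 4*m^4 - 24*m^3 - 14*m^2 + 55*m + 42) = m^5 + 4*m^4 - 24*m^3 - 10*m^2 + 59*m + 18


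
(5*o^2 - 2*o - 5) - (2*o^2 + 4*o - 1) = 3*o^2 - 6*o - 4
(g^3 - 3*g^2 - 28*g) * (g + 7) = g^4 + 4*g^3 - 49*g^2 - 196*g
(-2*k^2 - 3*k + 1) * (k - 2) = -2*k^3 + k^2 + 7*k - 2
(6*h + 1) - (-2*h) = 8*h + 1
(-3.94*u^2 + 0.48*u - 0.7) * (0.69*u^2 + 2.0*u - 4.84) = -2.7186*u^4 - 7.5488*u^3 + 19.5466*u^2 - 3.7232*u + 3.388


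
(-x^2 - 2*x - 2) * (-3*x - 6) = 3*x^3 + 12*x^2 + 18*x + 12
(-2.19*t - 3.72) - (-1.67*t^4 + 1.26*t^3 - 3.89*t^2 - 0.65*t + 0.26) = 1.67*t^4 - 1.26*t^3 + 3.89*t^2 - 1.54*t - 3.98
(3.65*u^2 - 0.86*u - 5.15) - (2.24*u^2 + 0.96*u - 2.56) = 1.41*u^2 - 1.82*u - 2.59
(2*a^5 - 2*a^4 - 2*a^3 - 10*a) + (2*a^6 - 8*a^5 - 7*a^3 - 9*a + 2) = 2*a^6 - 6*a^5 - 2*a^4 - 9*a^3 - 19*a + 2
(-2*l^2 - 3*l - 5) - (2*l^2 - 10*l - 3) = -4*l^2 + 7*l - 2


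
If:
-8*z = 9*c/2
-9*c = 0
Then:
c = 0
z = 0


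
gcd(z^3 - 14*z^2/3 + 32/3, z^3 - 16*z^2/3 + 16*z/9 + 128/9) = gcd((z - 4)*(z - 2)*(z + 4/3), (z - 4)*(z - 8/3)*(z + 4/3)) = z^2 - 8*z/3 - 16/3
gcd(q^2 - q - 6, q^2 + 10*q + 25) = 1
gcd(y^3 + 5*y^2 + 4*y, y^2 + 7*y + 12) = y + 4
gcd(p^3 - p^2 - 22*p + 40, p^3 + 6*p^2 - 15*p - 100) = p^2 + p - 20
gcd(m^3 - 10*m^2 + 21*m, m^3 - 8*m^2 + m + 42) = m^2 - 10*m + 21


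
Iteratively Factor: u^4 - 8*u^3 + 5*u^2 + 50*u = (u - 5)*(u^3 - 3*u^2 - 10*u) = (u - 5)*(u + 2)*(u^2 - 5*u) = u*(u - 5)*(u + 2)*(u - 5)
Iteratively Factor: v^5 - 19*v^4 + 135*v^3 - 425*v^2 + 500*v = (v - 5)*(v^4 - 14*v^3 + 65*v^2 - 100*v) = (v - 5)*(v - 4)*(v^3 - 10*v^2 + 25*v) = (v - 5)^2*(v - 4)*(v^2 - 5*v) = v*(v - 5)^2*(v - 4)*(v - 5)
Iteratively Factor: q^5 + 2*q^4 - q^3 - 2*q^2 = (q + 2)*(q^4 - q^2) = (q - 1)*(q + 2)*(q^3 + q^2) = q*(q - 1)*(q + 2)*(q^2 + q) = q*(q - 1)*(q + 1)*(q + 2)*(q)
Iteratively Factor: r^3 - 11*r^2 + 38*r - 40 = (r - 2)*(r^2 - 9*r + 20) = (r - 4)*(r - 2)*(r - 5)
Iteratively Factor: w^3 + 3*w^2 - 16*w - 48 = (w + 3)*(w^2 - 16) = (w + 3)*(w + 4)*(w - 4)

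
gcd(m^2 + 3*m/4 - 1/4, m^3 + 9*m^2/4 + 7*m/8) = 1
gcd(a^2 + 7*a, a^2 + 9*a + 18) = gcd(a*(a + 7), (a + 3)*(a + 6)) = 1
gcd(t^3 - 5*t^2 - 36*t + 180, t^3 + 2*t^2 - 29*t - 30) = t^2 + t - 30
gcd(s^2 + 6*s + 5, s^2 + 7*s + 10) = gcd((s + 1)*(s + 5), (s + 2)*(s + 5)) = s + 5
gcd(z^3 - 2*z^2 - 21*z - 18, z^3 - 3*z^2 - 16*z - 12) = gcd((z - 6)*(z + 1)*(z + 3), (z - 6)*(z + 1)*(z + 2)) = z^2 - 5*z - 6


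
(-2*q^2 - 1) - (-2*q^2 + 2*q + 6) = -2*q - 7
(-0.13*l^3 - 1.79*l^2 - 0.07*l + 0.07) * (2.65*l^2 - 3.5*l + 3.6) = -0.3445*l^5 - 4.2885*l^4 + 5.6115*l^3 - 6.0135*l^2 - 0.497*l + 0.252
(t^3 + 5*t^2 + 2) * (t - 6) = t^4 - t^3 - 30*t^2 + 2*t - 12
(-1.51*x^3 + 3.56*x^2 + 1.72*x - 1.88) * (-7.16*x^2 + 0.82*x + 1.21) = 10.8116*x^5 - 26.7278*x^4 - 11.2231*x^3 + 19.1788*x^2 + 0.5396*x - 2.2748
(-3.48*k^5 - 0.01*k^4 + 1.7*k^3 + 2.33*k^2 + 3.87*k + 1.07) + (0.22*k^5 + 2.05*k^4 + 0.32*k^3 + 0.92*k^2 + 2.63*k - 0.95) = -3.26*k^5 + 2.04*k^4 + 2.02*k^3 + 3.25*k^2 + 6.5*k + 0.12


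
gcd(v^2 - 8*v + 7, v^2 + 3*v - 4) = v - 1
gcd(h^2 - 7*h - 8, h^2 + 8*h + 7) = h + 1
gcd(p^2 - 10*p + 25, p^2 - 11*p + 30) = p - 5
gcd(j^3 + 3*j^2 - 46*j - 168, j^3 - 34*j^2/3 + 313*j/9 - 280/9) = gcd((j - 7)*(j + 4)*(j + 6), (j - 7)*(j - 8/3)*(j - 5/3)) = j - 7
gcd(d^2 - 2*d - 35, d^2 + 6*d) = 1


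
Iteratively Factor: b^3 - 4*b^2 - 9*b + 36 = (b + 3)*(b^2 - 7*b + 12) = (b - 4)*(b + 3)*(b - 3)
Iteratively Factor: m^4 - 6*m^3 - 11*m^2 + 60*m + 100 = (m + 2)*(m^3 - 8*m^2 + 5*m + 50) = (m - 5)*(m + 2)*(m^2 - 3*m - 10) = (m - 5)^2*(m + 2)*(m + 2)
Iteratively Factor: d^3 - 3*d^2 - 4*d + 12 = (d - 2)*(d^2 - d - 6) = (d - 2)*(d + 2)*(d - 3)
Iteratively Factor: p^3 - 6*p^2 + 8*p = (p - 4)*(p^2 - 2*p) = p*(p - 4)*(p - 2)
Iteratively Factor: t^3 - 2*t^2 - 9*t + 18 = (t - 3)*(t^2 + t - 6) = (t - 3)*(t - 2)*(t + 3)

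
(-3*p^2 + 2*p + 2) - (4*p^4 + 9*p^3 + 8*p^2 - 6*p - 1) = -4*p^4 - 9*p^3 - 11*p^2 + 8*p + 3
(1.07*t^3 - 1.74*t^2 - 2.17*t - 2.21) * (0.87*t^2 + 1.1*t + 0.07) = 0.9309*t^5 - 0.3368*t^4 - 3.727*t^3 - 4.4315*t^2 - 2.5829*t - 0.1547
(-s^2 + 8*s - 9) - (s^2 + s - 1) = -2*s^2 + 7*s - 8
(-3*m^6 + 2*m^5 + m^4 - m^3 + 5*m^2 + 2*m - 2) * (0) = 0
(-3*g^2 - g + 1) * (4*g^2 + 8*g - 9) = -12*g^4 - 28*g^3 + 23*g^2 + 17*g - 9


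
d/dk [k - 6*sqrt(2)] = 1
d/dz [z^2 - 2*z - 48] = 2*z - 2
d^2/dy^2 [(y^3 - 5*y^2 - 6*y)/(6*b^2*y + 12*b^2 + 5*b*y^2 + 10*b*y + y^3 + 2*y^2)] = 2*(-y*(-y^2 + 5*y + 6)*(6*b^2 + 10*b*y + 10*b + 3*y^2 + 4*y)^2 + (3*y - 5)*(6*b^2*y + 12*b^2 + 5*b*y^2 + 10*b*y + y^3 + 2*y^2)^2 + (y*(5*b + 3*y + 2)*(-y^2 + 5*y + 6) + (-3*y^2 + 10*y + 6)*(6*b^2 + 10*b*y + 10*b + 3*y^2 + 4*y))*(6*b^2*y + 12*b^2 + 5*b*y^2 + 10*b*y + y^3 + 2*y^2))/(6*b^2*y + 12*b^2 + 5*b*y^2 + 10*b*y + y^3 + 2*y^2)^3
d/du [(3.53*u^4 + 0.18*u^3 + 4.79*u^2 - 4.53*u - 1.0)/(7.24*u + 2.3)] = (76.6716*u^4 + 35.0824*u^3 + 35.9216*u^2 + 22.034*u - 3.179)/(52.4176*u^2 + 33.304*u + 5.29)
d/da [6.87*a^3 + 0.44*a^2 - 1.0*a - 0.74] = 20.61*a^2 + 0.88*a - 1.0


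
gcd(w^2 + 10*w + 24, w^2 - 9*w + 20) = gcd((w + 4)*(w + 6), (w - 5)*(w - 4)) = 1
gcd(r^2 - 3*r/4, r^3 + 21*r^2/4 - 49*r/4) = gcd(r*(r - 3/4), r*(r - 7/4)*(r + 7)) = r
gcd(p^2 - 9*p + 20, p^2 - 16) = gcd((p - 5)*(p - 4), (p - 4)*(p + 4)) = p - 4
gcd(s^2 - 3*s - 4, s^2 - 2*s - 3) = s + 1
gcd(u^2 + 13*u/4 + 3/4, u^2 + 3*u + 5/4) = 1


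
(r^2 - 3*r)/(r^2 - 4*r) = (r - 3)/(r - 4)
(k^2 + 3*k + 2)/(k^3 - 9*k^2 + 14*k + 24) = (k + 2)/(k^2 - 10*k + 24)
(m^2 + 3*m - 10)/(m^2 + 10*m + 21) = (m^2 + 3*m - 10)/(m^2 + 10*m + 21)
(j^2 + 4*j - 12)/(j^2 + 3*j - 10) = (j + 6)/(j + 5)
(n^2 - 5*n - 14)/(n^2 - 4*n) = (n^2 - 5*n - 14)/(n*(n - 4))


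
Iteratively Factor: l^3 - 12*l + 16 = (l - 2)*(l^2 + 2*l - 8) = (l - 2)^2*(l + 4)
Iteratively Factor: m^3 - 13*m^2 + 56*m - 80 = (m - 4)*(m^2 - 9*m + 20) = (m - 5)*(m - 4)*(m - 4)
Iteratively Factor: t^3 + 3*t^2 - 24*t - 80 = (t + 4)*(t^2 - t - 20) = (t - 5)*(t + 4)*(t + 4)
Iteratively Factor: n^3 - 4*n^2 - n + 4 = (n + 1)*(n^2 - 5*n + 4) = (n - 1)*(n + 1)*(n - 4)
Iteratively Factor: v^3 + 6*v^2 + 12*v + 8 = (v + 2)*(v^2 + 4*v + 4) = (v + 2)^2*(v + 2)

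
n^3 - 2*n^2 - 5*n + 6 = (n - 3)*(n - 1)*(n + 2)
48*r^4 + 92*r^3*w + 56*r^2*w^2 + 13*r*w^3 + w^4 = (r + w)*(2*r + w)*(4*r + w)*(6*r + w)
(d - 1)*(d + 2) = d^2 + d - 2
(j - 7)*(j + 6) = j^2 - j - 42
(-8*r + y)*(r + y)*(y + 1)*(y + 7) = -8*r^2*y^2 - 64*r^2*y - 56*r^2 - 7*r*y^3 - 56*r*y^2 - 49*r*y + y^4 + 8*y^3 + 7*y^2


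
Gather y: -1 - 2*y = -2*y - 1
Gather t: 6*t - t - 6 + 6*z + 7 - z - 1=5*t + 5*z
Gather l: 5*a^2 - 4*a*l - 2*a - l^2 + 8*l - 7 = 5*a^2 - 2*a - l^2 + l*(8 - 4*a) - 7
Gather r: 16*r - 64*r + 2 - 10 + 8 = -48*r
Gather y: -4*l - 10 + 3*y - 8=-4*l + 3*y - 18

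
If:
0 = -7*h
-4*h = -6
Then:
No Solution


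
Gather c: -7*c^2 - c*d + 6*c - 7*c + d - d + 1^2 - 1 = -7*c^2 + c*(-d - 1)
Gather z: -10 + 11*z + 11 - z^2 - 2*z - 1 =-z^2 + 9*z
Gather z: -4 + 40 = 36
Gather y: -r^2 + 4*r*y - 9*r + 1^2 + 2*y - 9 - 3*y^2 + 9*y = -r^2 - 9*r - 3*y^2 + y*(4*r + 11) - 8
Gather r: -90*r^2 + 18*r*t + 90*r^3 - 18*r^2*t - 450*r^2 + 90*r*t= 90*r^3 + r^2*(-18*t - 540) + 108*r*t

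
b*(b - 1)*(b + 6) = b^3 + 5*b^2 - 6*b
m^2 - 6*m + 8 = (m - 4)*(m - 2)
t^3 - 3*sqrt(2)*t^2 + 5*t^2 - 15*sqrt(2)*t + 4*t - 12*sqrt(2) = (t + 1)*(t + 4)*(t - 3*sqrt(2))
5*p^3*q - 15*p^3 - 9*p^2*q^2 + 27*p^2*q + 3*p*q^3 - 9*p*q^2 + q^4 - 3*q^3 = (-p + q)^2*(5*p + q)*(q - 3)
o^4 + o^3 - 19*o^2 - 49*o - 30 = (o - 5)*(o + 1)*(o + 2)*(o + 3)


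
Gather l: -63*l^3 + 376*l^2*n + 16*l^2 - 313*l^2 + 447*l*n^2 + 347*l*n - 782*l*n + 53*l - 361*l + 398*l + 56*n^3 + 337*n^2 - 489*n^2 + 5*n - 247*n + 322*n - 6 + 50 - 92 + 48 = -63*l^3 + l^2*(376*n - 297) + l*(447*n^2 - 435*n + 90) + 56*n^3 - 152*n^2 + 80*n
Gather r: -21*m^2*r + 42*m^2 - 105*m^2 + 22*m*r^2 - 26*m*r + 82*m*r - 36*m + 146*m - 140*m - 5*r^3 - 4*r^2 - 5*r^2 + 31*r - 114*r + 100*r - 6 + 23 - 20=-63*m^2 - 30*m - 5*r^3 + r^2*(22*m - 9) + r*(-21*m^2 + 56*m + 17) - 3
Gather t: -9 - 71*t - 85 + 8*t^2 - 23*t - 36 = 8*t^2 - 94*t - 130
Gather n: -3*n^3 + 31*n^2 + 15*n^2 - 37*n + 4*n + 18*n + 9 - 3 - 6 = -3*n^3 + 46*n^2 - 15*n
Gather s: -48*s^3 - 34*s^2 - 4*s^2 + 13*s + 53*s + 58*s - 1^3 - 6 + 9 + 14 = -48*s^3 - 38*s^2 + 124*s + 16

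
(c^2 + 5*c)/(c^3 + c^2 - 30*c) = (c + 5)/(c^2 + c - 30)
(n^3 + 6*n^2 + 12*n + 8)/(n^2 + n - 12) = (n^3 + 6*n^2 + 12*n + 8)/(n^2 + n - 12)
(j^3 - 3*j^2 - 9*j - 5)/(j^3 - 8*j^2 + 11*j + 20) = (j + 1)/(j - 4)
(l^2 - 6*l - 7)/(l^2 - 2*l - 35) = (l + 1)/(l + 5)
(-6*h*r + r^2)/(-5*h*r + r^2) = (6*h - r)/(5*h - r)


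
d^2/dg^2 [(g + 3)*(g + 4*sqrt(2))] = 2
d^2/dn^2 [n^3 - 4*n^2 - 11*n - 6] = 6*n - 8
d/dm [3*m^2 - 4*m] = 6*m - 4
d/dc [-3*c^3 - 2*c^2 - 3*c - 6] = -9*c^2 - 4*c - 3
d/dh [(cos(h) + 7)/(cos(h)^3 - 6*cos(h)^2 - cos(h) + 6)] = (-165*cos(h) + 15*cos(2*h) + cos(3*h) - 11)/(2*(cos(h) - 6)^2*sin(h)^3)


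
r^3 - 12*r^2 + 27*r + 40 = (r - 8)*(r - 5)*(r + 1)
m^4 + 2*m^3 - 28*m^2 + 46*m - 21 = (m - 3)*(m - 1)^2*(m + 7)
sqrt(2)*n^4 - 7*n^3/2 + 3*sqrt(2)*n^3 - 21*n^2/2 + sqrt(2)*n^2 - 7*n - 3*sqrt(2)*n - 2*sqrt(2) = (n + 1)*(n + 2)*(n - 2*sqrt(2))*(sqrt(2)*n + 1/2)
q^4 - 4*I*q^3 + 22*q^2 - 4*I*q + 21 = (q - 7*I)*(q - I)*(q + I)*(q + 3*I)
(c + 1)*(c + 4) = c^2 + 5*c + 4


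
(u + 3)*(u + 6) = u^2 + 9*u + 18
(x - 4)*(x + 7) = x^2 + 3*x - 28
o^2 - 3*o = o*(o - 3)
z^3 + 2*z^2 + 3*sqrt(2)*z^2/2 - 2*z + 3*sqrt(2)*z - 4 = (z + 2)*(z - sqrt(2)/2)*(z + 2*sqrt(2))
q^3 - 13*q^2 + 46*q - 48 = (q - 8)*(q - 3)*(q - 2)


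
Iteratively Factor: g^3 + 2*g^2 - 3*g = (g + 3)*(g^2 - g) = (g - 1)*(g + 3)*(g)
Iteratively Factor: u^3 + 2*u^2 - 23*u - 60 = (u + 4)*(u^2 - 2*u - 15) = (u - 5)*(u + 4)*(u + 3)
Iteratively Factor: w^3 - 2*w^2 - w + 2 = (w - 1)*(w^2 - w - 2) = (w - 2)*(w - 1)*(w + 1)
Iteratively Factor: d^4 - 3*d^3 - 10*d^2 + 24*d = (d - 4)*(d^3 + d^2 - 6*d) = (d - 4)*(d - 2)*(d^2 + 3*d) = d*(d - 4)*(d - 2)*(d + 3)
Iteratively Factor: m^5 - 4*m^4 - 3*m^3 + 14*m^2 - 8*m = (m)*(m^4 - 4*m^3 - 3*m^2 + 14*m - 8) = m*(m + 2)*(m^3 - 6*m^2 + 9*m - 4) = m*(m - 1)*(m + 2)*(m^2 - 5*m + 4) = m*(m - 1)^2*(m + 2)*(m - 4)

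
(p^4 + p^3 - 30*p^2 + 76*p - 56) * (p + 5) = p^5 + 6*p^4 - 25*p^3 - 74*p^2 + 324*p - 280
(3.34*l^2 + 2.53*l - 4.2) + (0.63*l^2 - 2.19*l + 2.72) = 3.97*l^2 + 0.34*l - 1.48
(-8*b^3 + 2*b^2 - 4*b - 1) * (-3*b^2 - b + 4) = 24*b^5 + 2*b^4 - 22*b^3 + 15*b^2 - 15*b - 4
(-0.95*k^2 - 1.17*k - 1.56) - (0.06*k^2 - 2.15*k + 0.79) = -1.01*k^2 + 0.98*k - 2.35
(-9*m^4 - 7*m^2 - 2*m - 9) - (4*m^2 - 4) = -9*m^4 - 11*m^2 - 2*m - 5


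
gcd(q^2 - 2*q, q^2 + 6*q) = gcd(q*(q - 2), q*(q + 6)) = q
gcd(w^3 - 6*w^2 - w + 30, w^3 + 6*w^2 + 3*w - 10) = w + 2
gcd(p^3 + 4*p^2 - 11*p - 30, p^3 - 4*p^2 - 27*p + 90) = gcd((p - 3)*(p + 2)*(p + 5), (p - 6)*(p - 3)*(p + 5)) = p^2 + 2*p - 15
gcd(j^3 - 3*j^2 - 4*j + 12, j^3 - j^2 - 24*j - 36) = j + 2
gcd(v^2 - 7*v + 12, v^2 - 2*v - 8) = v - 4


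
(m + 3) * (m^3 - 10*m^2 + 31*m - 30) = m^4 - 7*m^3 + m^2 + 63*m - 90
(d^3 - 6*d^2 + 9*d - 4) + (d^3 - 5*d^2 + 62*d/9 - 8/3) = 2*d^3 - 11*d^2 + 143*d/9 - 20/3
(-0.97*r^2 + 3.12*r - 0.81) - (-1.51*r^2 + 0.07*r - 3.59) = 0.54*r^2 + 3.05*r + 2.78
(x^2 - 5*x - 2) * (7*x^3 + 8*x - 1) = 7*x^5 - 35*x^4 - 6*x^3 - 41*x^2 - 11*x + 2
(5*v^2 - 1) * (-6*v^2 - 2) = -30*v^4 - 4*v^2 + 2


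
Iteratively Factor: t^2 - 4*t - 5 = (t - 5)*(t + 1)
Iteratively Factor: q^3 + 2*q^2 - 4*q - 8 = (q + 2)*(q^2 - 4) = (q - 2)*(q + 2)*(q + 2)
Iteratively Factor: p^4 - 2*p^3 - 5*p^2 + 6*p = (p + 2)*(p^3 - 4*p^2 + 3*p) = (p - 1)*(p + 2)*(p^2 - 3*p) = p*(p - 1)*(p + 2)*(p - 3)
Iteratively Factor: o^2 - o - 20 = (o + 4)*(o - 5)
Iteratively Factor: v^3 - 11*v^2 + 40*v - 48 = (v - 4)*(v^2 - 7*v + 12) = (v - 4)^2*(v - 3)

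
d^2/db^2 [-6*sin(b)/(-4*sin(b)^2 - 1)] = 6*(-16*sin(b)^4 + 56*sin(b)^2 - 25)*sin(b)/(4*sin(b)^2 + 1)^3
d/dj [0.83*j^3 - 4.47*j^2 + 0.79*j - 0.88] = 2.49*j^2 - 8.94*j + 0.79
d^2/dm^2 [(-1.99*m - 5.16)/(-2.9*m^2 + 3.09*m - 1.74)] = ((1.99*m + 5.16)*(5.8*m - 3.09)*(11.6*m - 6.18) - (34.626*m + 17.6298)*(2.9*m^2 - 3.09*m + 1.74))/(2.9*m^2 - 3.09*m + 1.74)^3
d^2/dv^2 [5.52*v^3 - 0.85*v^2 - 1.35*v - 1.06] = 33.12*v - 1.7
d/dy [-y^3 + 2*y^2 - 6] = y*(4 - 3*y)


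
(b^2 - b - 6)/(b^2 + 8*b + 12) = (b - 3)/(b + 6)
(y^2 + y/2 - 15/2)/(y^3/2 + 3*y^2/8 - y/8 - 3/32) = 16*(2*y^2 + y - 15)/(16*y^3 + 12*y^2 - 4*y - 3)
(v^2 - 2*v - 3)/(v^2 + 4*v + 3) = (v - 3)/(v + 3)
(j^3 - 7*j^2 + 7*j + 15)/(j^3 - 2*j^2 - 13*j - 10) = (j - 3)/(j + 2)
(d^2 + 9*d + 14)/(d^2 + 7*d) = (d + 2)/d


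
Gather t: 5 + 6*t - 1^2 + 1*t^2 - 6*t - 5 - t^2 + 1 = 0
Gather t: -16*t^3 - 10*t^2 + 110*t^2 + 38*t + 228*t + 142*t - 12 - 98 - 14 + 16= -16*t^3 + 100*t^2 + 408*t - 108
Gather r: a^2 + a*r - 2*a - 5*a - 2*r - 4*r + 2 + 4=a^2 - 7*a + r*(a - 6) + 6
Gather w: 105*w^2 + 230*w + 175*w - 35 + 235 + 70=105*w^2 + 405*w + 270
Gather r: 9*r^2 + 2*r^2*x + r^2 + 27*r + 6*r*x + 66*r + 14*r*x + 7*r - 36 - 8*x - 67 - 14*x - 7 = r^2*(2*x + 10) + r*(20*x + 100) - 22*x - 110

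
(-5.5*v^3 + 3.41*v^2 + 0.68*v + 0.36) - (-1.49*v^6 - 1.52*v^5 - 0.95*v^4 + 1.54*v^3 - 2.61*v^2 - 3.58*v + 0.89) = 1.49*v^6 + 1.52*v^5 + 0.95*v^4 - 7.04*v^3 + 6.02*v^2 + 4.26*v - 0.53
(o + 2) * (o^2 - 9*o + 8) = o^3 - 7*o^2 - 10*o + 16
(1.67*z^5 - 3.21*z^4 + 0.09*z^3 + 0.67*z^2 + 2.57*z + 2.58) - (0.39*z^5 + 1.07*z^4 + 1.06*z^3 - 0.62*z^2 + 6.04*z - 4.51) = 1.28*z^5 - 4.28*z^4 - 0.97*z^3 + 1.29*z^2 - 3.47*z + 7.09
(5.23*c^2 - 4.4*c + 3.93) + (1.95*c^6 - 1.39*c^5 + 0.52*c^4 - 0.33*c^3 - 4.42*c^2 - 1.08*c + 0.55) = 1.95*c^6 - 1.39*c^5 + 0.52*c^4 - 0.33*c^3 + 0.81*c^2 - 5.48*c + 4.48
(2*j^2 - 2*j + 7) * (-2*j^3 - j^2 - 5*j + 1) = -4*j^5 + 2*j^4 - 22*j^3 + 5*j^2 - 37*j + 7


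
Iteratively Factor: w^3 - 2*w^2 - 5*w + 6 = (w + 2)*(w^2 - 4*w + 3) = (w - 1)*(w + 2)*(w - 3)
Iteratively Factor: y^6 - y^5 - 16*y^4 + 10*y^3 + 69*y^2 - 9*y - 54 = (y + 2)*(y^5 - 3*y^4 - 10*y^3 + 30*y^2 + 9*y - 27) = (y - 1)*(y + 2)*(y^4 - 2*y^3 - 12*y^2 + 18*y + 27) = (y - 1)*(y + 1)*(y + 2)*(y^3 - 3*y^2 - 9*y + 27) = (y - 1)*(y + 1)*(y + 2)*(y + 3)*(y^2 - 6*y + 9) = (y - 3)*(y - 1)*(y + 1)*(y + 2)*(y + 3)*(y - 3)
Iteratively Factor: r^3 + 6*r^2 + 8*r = (r)*(r^2 + 6*r + 8) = r*(r + 4)*(r + 2)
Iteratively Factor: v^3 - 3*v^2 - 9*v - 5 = (v + 1)*(v^2 - 4*v - 5) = (v + 1)^2*(v - 5)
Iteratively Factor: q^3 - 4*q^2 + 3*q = (q - 1)*(q^2 - 3*q) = (q - 3)*(q - 1)*(q)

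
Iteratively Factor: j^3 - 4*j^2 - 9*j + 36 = (j - 3)*(j^2 - j - 12) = (j - 3)*(j + 3)*(j - 4)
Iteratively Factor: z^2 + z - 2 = (z + 2)*(z - 1)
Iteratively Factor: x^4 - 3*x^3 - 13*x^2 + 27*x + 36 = (x - 3)*(x^3 - 13*x - 12) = (x - 4)*(x - 3)*(x^2 + 4*x + 3) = (x - 4)*(x - 3)*(x + 3)*(x + 1)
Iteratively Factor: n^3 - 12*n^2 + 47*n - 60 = (n - 3)*(n^2 - 9*n + 20) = (n - 5)*(n - 3)*(n - 4)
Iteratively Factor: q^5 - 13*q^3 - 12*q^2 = (q - 4)*(q^4 + 4*q^3 + 3*q^2) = q*(q - 4)*(q^3 + 4*q^2 + 3*q) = q^2*(q - 4)*(q^2 + 4*q + 3) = q^2*(q - 4)*(q + 1)*(q + 3)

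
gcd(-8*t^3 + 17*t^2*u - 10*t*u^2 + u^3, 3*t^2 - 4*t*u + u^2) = t - u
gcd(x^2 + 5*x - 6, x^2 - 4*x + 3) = x - 1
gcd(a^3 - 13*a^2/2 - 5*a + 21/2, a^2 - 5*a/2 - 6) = a + 3/2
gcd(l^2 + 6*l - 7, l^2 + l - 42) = l + 7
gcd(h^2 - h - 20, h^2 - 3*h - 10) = h - 5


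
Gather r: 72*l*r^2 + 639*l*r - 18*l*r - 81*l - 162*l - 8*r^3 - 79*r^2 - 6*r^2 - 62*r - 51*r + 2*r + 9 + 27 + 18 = -243*l - 8*r^3 + r^2*(72*l - 85) + r*(621*l - 111) + 54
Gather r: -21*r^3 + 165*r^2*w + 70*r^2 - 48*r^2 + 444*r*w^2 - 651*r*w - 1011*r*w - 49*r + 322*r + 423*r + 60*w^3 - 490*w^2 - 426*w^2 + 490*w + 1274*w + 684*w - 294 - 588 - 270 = -21*r^3 + r^2*(165*w + 22) + r*(444*w^2 - 1662*w + 696) + 60*w^3 - 916*w^2 + 2448*w - 1152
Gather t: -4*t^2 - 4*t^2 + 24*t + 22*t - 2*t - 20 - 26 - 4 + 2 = -8*t^2 + 44*t - 48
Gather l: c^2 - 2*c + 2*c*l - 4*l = c^2 - 2*c + l*(2*c - 4)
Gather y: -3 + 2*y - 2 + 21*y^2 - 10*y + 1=21*y^2 - 8*y - 4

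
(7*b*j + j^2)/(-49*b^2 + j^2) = -j/(7*b - j)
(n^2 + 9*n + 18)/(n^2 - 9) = (n + 6)/(n - 3)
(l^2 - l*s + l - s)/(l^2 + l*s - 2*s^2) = (l + 1)/(l + 2*s)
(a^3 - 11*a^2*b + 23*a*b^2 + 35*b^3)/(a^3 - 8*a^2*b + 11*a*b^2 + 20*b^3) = (a - 7*b)/(a - 4*b)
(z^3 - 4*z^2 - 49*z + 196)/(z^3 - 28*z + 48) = (z^2 - 49)/(z^2 + 4*z - 12)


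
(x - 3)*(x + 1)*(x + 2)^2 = x^4 + 2*x^3 - 7*x^2 - 20*x - 12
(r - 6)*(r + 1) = r^2 - 5*r - 6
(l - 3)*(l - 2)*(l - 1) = l^3 - 6*l^2 + 11*l - 6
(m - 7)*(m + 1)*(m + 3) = m^3 - 3*m^2 - 25*m - 21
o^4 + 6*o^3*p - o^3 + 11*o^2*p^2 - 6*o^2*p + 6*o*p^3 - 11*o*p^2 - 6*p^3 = (o - 1)*(o + p)*(o + 2*p)*(o + 3*p)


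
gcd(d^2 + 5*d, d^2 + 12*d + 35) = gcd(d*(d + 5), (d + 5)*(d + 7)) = d + 5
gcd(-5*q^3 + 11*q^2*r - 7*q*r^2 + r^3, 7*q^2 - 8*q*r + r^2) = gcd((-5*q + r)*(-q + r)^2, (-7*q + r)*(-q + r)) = q - r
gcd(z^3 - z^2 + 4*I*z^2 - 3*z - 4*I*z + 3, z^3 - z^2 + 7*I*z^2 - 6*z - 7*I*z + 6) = z^2 + z*(-1 + I) - I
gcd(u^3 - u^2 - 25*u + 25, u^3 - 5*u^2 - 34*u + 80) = u + 5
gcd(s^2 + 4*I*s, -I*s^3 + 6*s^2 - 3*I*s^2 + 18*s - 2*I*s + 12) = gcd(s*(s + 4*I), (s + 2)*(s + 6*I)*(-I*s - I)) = 1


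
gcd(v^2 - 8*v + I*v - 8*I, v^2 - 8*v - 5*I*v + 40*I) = v - 8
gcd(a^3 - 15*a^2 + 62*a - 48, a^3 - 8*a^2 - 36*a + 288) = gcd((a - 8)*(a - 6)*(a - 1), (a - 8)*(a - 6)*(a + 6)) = a^2 - 14*a + 48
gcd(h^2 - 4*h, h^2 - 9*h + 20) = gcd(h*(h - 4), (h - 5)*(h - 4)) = h - 4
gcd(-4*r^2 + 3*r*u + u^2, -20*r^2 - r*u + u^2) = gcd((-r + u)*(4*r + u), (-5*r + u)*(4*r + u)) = 4*r + u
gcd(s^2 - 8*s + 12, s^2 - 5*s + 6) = s - 2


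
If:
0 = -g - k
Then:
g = -k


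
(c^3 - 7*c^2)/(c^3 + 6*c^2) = (c - 7)/(c + 6)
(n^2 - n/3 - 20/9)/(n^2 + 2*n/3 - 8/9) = (3*n - 5)/(3*n - 2)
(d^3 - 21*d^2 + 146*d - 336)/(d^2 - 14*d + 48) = d - 7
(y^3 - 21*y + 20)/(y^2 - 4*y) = y + 4 - 5/y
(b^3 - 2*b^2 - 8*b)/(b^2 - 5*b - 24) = b*(-b^2 + 2*b + 8)/(-b^2 + 5*b + 24)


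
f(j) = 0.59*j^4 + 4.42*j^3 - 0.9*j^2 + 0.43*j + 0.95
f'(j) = 2.36*j^3 + 13.26*j^2 - 1.8*j + 0.43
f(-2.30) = -42.07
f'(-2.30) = 46.00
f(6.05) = 1739.85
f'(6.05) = 997.50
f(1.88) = 35.32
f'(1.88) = 59.59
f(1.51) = 17.83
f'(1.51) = 36.07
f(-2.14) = -35.04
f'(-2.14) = 41.88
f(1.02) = 5.78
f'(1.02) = 14.89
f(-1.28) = -8.76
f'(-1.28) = 19.51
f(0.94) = 4.69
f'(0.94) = 12.41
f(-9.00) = 572.99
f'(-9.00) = -629.75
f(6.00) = 1690.49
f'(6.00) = 976.75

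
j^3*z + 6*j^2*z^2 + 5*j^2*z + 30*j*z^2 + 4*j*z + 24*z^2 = (j + 4)*(j + 6*z)*(j*z + z)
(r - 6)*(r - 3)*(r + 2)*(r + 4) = r^4 - 3*r^3 - 28*r^2 + 36*r + 144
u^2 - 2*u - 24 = (u - 6)*(u + 4)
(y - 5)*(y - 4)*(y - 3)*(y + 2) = y^4 - 10*y^3 + 23*y^2 + 34*y - 120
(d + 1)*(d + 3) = d^2 + 4*d + 3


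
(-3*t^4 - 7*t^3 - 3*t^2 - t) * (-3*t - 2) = 9*t^5 + 27*t^4 + 23*t^3 + 9*t^2 + 2*t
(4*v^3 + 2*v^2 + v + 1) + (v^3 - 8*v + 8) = 5*v^3 + 2*v^2 - 7*v + 9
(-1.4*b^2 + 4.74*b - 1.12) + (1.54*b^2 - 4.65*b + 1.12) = 0.14*b^2 + 0.0899999999999999*b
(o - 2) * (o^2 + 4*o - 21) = o^3 + 2*o^2 - 29*o + 42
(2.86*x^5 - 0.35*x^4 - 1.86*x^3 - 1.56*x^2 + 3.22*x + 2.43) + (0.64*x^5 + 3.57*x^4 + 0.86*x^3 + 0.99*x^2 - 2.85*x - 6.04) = 3.5*x^5 + 3.22*x^4 - 1.0*x^3 - 0.57*x^2 + 0.37*x - 3.61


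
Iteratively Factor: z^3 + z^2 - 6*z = (z)*(z^2 + z - 6) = z*(z + 3)*(z - 2)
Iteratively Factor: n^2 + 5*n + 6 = (n + 3)*(n + 2)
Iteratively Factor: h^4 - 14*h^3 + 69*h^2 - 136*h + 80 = (h - 4)*(h^3 - 10*h^2 + 29*h - 20) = (h - 5)*(h - 4)*(h^2 - 5*h + 4) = (h - 5)*(h - 4)*(h - 1)*(h - 4)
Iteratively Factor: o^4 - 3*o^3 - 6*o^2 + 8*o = (o)*(o^3 - 3*o^2 - 6*o + 8) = o*(o - 1)*(o^2 - 2*o - 8) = o*(o - 1)*(o + 2)*(o - 4)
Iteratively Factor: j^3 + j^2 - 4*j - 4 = (j - 2)*(j^2 + 3*j + 2) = (j - 2)*(j + 1)*(j + 2)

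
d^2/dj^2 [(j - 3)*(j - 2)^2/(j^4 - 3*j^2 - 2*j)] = 2*(j^4 - 17*j^3 + 36*j^2 + 24*j + 6)/(j^3*(j^4 + 4*j^3 + 6*j^2 + 4*j + 1))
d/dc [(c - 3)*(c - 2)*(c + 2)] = 3*c^2 - 6*c - 4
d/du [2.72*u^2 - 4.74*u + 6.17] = 5.44*u - 4.74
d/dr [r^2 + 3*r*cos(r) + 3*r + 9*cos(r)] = -3*r*sin(r) + 2*r - 9*sin(r) + 3*cos(r) + 3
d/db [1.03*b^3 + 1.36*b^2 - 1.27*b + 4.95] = 3.09*b^2 + 2.72*b - 1.27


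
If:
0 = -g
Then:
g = 0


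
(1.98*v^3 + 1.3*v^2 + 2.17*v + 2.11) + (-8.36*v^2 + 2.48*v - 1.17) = 1.98*v^3 - 7.06*v^2 + 4.65*v + 0.94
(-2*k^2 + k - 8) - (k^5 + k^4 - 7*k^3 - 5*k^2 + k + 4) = -k^5 - k^4 + 7*k^3 + 3*k^2 - 12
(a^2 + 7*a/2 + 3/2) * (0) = 0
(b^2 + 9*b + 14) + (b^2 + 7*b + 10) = 2*b^2 + 16*b + 24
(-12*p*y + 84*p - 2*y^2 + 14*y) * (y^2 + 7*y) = -12*p*y^3 + 588*p*y - 2*y^4 + 98*y^2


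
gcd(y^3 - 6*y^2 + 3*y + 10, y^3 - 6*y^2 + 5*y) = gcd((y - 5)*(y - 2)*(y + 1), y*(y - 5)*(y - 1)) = y - 5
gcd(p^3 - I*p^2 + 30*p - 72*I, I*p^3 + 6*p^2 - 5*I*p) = 1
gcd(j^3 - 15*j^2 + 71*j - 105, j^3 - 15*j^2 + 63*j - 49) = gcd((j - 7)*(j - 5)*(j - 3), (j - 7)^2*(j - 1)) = j - 7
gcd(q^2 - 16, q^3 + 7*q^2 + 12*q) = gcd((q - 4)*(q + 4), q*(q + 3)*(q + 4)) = q + 4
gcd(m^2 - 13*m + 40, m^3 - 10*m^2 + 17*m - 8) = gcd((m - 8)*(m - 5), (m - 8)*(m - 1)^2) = m - 8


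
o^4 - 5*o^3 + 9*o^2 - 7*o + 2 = (o - 2)*(o - 1)^3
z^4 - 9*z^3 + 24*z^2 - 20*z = z*(z - 5)*(z - 2)^2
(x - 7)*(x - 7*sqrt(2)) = x^2 - 7*sqrt(2)*x - 7*x + 49*sqrt(2)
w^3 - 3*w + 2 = (w - 1)^2*(w + 2)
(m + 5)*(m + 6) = m^2 + 11*m + 30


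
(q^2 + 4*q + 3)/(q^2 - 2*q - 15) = (q + 1)/(q - 5)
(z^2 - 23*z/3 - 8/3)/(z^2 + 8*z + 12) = (3*z^2 - 23*z - 8)/(3*(z^2 + 8*z + 12))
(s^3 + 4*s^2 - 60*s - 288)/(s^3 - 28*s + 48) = (s^2 - 2*s - 48)/(s^2 - 6*s + 8)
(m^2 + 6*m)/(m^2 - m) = (m + 6)/(m - 1)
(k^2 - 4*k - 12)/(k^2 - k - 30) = (k + 2)/(k + 5)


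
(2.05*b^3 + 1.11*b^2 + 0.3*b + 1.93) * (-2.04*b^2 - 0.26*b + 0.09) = -4.182*b^5 - 2.7974*b^4 - 0.7161*b^3 - 3.9153*b^2 - 0.4748*b + 0.1737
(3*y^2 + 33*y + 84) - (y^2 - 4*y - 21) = 2*y^2 + 37*y + 105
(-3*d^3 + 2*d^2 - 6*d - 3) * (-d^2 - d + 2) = 3*d^5 + d^4 - 2*d^3 + 13*d^2 - 9*d - 6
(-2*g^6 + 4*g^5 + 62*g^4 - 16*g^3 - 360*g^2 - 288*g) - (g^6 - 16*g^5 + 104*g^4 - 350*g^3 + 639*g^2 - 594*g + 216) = -3*g^6 + 20*g^5 - 42*g^4 + 334*g^3 - 999*g^2 + 306*g - 216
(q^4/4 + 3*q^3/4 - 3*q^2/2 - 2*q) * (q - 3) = q^5/4 - 15*q^3/4 + 5*q^2/2 + 6*q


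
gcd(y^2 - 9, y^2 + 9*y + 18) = y + 3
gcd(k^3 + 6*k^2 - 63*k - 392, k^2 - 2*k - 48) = k - 8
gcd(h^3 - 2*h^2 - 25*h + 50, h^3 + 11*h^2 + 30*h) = h + 5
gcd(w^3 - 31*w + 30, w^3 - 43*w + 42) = w - 1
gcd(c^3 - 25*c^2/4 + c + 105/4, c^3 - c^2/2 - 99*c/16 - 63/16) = c^2 - 5*c/4 - 21/4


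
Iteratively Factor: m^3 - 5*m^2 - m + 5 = (m - 5)*(m^2 - 1) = (m - 5)*(m + 1)*(m - 1)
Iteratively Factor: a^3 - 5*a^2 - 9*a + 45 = (a - 3)*(a^2 - 2*a - 15) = (a - 5)*(a - 3)*(a + 3)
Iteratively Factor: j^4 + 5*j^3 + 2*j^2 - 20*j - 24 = (j - 2)*(j^3 + 7*j^2 + 16*j + 12) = (j - 2)*(j + 3)*(j^2 + 4*j + 4) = (j - 2)*(j + 2)*(j + 3)*(j + 2)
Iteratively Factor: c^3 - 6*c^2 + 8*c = (c - 4)*(c^2 - 2*c) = c*(c - 4)*(c - 2)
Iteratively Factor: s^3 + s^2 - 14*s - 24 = (s - 4)*(s^2 + 5*s + 6) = (s - 4)*(s + 3)*(s + 2)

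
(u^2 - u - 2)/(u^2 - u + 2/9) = 9*(u^2 - u - 2)/(9*u^2 - 9*u + 2)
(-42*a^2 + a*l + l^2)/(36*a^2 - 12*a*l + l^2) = (-7*a - l)/(6*a - l)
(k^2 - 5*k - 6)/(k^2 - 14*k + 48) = (k + 1)/(k - 8)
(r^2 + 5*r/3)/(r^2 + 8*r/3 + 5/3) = r/(r + 1)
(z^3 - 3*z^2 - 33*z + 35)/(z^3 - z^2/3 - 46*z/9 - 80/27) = 27*(-z^3 + 3*z^2 + 33*z - 35)/(-27*z^3 + 9*z^2 + 138*z + 80)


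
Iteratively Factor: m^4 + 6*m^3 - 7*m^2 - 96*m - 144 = (m + 3)*(m^3 + 3*m^2 - 16*m - 48) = (m + 3)^2*(m^2 - 16) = (m + 3)^2*(m + 4)*(m - 4)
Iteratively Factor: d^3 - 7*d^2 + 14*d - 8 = (d - 4)*(d^2 - 3*d + 2) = (d - 4)*(d - 2)*(d - 1)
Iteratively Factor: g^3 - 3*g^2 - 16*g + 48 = (g + 4)*(g^2 - 7*g + 12) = (g - 4)*(g + 4)*(g - 3)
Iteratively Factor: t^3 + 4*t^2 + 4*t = (t)*(t^2 + 4*t + 4) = t*(t + 2)*(t + 2)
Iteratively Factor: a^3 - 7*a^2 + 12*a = (a - 4)*(a^2 - 3*a) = a*(a - 4)*(a - 3)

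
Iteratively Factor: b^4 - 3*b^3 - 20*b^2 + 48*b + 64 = (b + 4)*(b^3 - 7*b^2 + 8*b + 16) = (b + 1)*(b + 4)*(b^2 - 8*b + 16) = (b - 4)*(b + 1)*(b + 4)*(b - 4)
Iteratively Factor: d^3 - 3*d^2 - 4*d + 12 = (d - 2)*(d^2 - d - 6) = (d - 2)*(d + 2)*(d - 3)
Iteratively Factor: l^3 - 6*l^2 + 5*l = (l - 5)*(l^2 - l) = l*(l - 5)*(l - 1)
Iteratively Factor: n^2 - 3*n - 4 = (n - 4)*(n + 1)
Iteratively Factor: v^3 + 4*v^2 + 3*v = (v + 3)*(v^2 + v) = v*(v + 3)*(v + 1)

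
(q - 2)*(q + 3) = q^2 + q - 6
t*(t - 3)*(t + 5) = t^3 + 2*t^2 - 15*t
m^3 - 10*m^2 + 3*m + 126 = (m - 7)*(m - 6)*(m + 3)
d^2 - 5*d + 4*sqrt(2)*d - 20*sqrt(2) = (d - 5)*(d + 4*sqrt(2))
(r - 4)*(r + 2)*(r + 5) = r^3 + 3*r^2 - 18*r - 40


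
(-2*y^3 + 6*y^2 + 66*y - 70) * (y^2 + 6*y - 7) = -2*y^5 - 6*y^4 + 116*y^3 + 284*y^2 - 882*y + 490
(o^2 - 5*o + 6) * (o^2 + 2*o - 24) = o^4 - 3*o^3 - 28*o^2 + 132*o - 144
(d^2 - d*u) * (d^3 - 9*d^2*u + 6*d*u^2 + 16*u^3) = d^5 - 10*d^4*u + 15*d^3*u^2 + 10*d^2*u^3 - 16*d*u^4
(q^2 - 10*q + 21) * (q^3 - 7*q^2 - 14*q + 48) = q^5 - 17*q^4 + 77*q^3 + 41*q^2 - 774*q + 1008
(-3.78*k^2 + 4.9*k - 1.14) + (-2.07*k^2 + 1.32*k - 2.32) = -5.85*k^2 + 6.22*k - 3.46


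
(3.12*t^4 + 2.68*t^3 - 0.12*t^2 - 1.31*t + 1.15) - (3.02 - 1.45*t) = 3.12*t^4 + 2.68*t^3 - 0.12*t^2 + 0.14*t - 1.87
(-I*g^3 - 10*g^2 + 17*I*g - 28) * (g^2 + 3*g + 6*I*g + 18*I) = -I*g^5 - 4*g^4 - 3*I*g^4 - 12*g^3 - 43*I*g^3 - 130*g^2 - 129*I*g^2 - 390*g - 168*I*g - 504*I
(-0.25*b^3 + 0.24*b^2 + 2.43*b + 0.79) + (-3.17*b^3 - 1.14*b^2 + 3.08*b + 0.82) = -3.42*b^3 - 0.9*b^2 + 5.51*b + 1.61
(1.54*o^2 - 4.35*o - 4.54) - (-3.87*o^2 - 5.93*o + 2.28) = 5.41*o^2 + 1.58*o - 6.82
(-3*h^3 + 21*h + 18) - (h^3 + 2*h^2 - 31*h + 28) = -4*h^3 - 2*h^2 + 52*h - 10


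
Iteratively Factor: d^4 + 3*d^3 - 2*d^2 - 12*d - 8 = (d + 2)*(d^3 + d^2 - 4*d - 4) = (d + 1)*(d + 2)*(d^2 - 4) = (d + 1)*(d + 2)^2*(d - 2)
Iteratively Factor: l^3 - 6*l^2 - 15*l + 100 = (l - 5)*(l^2 - l - 20) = (l - 5)^2*(l + 4)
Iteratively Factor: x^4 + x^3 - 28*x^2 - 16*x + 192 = (x - 3)*(x^3 + 4*x^2 - 16*x - 64) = (x - 3)*(x + 4)*(x^2 - 16) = (x - 4)*(x - 3)*(x + 4)*(x + 4)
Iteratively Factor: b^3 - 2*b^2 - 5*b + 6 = (b - 3)*(b^2 + b - 2) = (b - 3)*(b - 1)*(b + 2)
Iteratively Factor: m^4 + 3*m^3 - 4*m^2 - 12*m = (m)*(m^3 + 3*m^2 - 4*m - 12) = m*(m + 2)*(m^2 + m - 6) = m*(m + 2)*(m + 3)*(m - 2)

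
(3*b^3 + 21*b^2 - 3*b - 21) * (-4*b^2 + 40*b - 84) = -12*b^5 + 36*b^4 + 600*b^3 - 1800*b^2 - 588*b + 1764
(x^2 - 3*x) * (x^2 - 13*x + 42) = x^4 - 16*x^3 + 81*x^2 - 126*x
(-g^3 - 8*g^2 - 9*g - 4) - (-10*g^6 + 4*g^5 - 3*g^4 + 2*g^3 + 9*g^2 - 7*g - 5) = 10*g^6 - 4*g^5 + 3*g^4 - 3*g^3 - 17*g^2 - 2*g + 1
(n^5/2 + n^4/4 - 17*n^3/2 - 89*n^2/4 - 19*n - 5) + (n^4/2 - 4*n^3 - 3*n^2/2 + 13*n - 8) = n^5/2 + 3*n^4/4 - 25*n^3/2 - 95*n^2/4 - 6*n - 13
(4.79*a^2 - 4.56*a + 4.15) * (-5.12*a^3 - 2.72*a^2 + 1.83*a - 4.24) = -24.5248*a^5 + 10.3184*a^4 - 0.0791000000000004*a^3 - 39.9424*a^2 + 26.9289*a - 17.596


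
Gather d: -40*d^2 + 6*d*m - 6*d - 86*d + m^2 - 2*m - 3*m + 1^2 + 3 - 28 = -40*d^2 + d*(6*m - 92) + m^2 - 5*m - 24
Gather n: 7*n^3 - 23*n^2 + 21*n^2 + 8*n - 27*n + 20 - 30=7*n^3 - 2*n^2 - 19*n - 10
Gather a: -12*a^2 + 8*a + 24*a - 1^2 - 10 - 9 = -12*a^2 + 32*a - 20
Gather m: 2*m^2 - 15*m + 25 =2*m^2 - 15*m + 25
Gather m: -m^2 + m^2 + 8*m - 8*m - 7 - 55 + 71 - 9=0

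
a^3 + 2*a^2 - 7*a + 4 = (a - 1)^2*(a + 4)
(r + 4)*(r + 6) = r^2 + 10*r + 24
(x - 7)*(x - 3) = x^2 - 10*x + 21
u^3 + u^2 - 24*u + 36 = (u - 3)*(u - 2)*(u + 6)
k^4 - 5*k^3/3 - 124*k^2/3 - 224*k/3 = k*(k - 8)*(k + 7/3)*(k + 4)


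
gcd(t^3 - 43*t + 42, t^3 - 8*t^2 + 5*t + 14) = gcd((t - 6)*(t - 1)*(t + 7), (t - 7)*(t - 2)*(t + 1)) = 1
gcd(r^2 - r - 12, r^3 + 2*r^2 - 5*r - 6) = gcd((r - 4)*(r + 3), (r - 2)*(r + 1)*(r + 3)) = r + 3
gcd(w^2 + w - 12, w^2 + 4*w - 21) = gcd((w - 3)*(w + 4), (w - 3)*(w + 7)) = w - 3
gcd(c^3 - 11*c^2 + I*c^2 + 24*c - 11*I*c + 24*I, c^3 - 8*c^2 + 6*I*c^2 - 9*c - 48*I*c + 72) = c - 8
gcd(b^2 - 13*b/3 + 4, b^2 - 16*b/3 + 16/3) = b - 4/3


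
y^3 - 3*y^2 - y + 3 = (y - 3)*(y - 1)*(y + 1)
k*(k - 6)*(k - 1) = k^3 - 7*k^2 + 6*k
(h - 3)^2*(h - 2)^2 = h^4 - 10*h^3 + 37*h^2 - 60*h + 36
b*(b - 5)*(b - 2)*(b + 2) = b^4 - 5*b^3 - 4*b^2 + 20*b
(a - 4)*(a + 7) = a^2 + 3*a - 28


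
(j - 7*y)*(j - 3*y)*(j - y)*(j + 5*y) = j^4 - 6*j^3*y - 24*j^2*y^2 + 134*j*y^3 - 105*y^4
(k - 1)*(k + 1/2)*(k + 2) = k^3 + 3*k^2/2 - 3*k/2 - 1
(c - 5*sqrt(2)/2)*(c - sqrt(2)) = c^2 - 7*sqrt(2)*c/2 + 5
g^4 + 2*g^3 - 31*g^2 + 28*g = g*(g - 4)*(g - 1)*(g + 7)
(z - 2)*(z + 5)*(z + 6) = z^3 + 9*z^2 + 8*z - 60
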